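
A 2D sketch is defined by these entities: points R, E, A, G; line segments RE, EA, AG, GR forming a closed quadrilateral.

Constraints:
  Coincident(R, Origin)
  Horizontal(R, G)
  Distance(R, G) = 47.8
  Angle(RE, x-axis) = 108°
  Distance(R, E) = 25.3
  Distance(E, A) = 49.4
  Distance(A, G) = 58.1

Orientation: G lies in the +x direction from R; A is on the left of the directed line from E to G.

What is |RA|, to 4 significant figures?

63.19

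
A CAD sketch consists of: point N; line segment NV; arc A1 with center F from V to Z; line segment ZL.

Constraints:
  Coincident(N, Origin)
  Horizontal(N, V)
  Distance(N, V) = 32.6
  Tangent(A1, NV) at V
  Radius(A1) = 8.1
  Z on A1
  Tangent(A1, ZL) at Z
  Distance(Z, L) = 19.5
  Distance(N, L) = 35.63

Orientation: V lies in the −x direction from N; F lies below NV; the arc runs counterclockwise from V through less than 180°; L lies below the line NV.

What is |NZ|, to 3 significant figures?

40.5

Checks: |FZ| = 8.100 ✓; ∠(FZ, ZL) = 90.00° ✓; |ZL| = 19.50 ✓; |NL| = 35.63 ✓.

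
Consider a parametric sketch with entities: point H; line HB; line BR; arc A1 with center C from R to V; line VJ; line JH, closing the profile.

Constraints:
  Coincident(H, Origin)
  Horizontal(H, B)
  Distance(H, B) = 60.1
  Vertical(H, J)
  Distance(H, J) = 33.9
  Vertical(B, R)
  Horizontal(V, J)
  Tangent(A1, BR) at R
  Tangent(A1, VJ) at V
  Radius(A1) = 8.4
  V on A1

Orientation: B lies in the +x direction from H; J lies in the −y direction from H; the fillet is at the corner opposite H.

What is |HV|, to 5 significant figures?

61.823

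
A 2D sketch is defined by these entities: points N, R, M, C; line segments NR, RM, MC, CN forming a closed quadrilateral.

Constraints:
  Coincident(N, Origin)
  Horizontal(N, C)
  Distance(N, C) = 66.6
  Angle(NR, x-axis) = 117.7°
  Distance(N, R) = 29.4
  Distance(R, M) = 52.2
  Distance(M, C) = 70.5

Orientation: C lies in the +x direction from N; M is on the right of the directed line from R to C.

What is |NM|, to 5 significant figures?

24.242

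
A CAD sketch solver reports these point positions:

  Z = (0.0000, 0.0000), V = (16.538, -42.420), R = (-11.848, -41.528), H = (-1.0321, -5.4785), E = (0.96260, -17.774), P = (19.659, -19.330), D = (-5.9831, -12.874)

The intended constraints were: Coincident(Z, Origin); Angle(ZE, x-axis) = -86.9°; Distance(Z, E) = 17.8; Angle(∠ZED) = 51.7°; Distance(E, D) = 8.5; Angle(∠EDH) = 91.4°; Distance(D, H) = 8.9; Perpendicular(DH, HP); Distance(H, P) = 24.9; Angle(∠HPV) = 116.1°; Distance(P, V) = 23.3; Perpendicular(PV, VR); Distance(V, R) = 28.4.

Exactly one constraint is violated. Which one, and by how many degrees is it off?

Perpendicular(PV, VR) — off by 5.90°.

Z = (0.00, 0.00) ✓; ZE at -86.90° ✓; |ZE| = 17.80 ✓; ∠ZED = 51.70° ✓; |ED| = 8.500 ✓; ∠EDH = 91.40° ✓; |DH| = 8.900 ✓; ∠(DH, HP) = 90.00° ✓; |HP| = 24.90 ✓; ∠HPV = 116.1° ✓; |PV| = 23.30 ✓; ∠(PV, VR) = 84.10° ✗; |VR| = 28.40 ✓.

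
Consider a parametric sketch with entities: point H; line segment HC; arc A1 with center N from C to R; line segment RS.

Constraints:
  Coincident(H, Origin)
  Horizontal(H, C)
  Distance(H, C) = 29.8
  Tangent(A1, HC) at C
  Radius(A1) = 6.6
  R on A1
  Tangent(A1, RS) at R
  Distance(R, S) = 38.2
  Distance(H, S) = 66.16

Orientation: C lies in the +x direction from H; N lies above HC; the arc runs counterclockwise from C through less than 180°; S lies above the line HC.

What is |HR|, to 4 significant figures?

35.47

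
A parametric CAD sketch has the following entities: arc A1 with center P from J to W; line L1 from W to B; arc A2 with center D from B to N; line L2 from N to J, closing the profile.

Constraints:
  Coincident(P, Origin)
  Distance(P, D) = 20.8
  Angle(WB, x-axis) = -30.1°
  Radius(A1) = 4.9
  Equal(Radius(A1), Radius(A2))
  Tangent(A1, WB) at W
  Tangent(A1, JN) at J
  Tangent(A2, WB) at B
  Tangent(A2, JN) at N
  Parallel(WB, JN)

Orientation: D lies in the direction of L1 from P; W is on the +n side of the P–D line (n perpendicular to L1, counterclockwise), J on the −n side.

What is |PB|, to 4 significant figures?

21.37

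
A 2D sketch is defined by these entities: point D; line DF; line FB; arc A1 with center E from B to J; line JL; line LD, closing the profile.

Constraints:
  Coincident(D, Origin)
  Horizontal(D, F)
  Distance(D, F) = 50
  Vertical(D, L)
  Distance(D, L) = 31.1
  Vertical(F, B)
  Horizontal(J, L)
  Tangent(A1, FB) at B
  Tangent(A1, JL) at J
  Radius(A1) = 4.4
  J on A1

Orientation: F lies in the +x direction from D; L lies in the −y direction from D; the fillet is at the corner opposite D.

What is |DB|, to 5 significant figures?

56.682

D is at the origin; D and F share the same y with |DF| = 50.0 and F on the +x side, so F = (50.000, 0.0000). D and L share the same x with |DL| = 31.1 and L on the −y side, so L = (0.0000, -31.100). The virtual corner opposite D is at (50.000, -31.100). Tangency of A1 to FB means the radius EB is perpendicular to FB and tangency of A1 to JL means the radius EJ is perpendicular to JL, with radius 4.4, so the center E sits 4.4 in from both sides at E = (45.600, -26.700). That places the tangent points at B = (50.000, -26.700) on FB and J = (45.600, -31.100) on JL. Then |DB| = |B − D| = 56.682.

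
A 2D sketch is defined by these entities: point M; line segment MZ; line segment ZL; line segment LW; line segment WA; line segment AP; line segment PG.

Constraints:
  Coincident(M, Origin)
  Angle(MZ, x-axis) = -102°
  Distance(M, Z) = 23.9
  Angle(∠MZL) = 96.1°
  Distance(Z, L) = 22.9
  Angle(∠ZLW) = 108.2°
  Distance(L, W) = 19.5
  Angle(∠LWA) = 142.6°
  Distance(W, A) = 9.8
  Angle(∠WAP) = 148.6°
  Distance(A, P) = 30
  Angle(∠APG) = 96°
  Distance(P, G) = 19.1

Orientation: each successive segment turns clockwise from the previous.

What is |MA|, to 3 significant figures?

28.6

∠ZLW = 108.2° gives LW at 102° from the x-axis; with |LW| = 19.5, W = (-31.9, -1.97). ∠LWA = 142.6° gives WA at 64.9° from the x-axis; with |WA| = 9.8, A = (-27.7, 6.90). Then |MA| = |A − M| = 28.6.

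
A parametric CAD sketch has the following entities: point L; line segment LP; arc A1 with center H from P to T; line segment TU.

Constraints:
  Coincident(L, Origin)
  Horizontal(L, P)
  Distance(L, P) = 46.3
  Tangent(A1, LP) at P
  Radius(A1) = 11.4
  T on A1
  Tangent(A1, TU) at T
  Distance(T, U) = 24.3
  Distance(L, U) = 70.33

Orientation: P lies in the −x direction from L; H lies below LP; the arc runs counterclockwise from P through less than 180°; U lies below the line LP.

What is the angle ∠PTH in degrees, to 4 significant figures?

50.37°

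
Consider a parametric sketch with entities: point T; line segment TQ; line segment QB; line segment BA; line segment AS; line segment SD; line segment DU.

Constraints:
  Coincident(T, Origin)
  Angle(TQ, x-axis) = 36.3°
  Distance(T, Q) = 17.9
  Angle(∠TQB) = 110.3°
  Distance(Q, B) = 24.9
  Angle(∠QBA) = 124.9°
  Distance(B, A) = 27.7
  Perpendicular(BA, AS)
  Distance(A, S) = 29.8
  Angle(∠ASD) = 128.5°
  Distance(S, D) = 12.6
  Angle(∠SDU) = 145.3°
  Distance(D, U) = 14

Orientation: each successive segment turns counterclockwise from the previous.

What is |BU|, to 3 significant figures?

38.8

T is at the origin; TQ runs at 36.3° with length 17.9, so Q = (14.4, 10.6). ∠TQB = 110.3° gives QB at 106° from the x-axis; with |QB| = 24.9, B = (7.56, 34.5). ∠QBA = 124.9° gives BA at 161° from the x-axis; with |BA| = 27.7, A = (-18.6, 43.5). BA ⟂ AS, so AS runs at -109°; with |AS| = 29.8, S = (-28.3, 15.3). ∠ASD = 128.5° gives SD at -57.4° from the x-axis; with |SD| = 12.6, D = (-21.5, 4.70). ∠SDU = 145.3° gives DU at -22.7° from the x-axis; with |DU| = 14.0, U = (-8.59, -0.706). Then |BU| = |U − B| = 38.8.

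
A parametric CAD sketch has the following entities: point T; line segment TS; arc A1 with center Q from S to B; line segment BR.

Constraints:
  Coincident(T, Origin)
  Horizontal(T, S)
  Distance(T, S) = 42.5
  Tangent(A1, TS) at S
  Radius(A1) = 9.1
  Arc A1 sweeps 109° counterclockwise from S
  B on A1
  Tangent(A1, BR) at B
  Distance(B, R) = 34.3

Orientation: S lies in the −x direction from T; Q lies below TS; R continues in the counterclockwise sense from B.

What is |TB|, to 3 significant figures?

52.5

T is at the origin; TS is horizontal with |TS| = 42.5 and S on the −x side, so S = (-42.5, 0.00). Since A1 is tangent to TS there, QS ⟂ TS, so Q = S + (0, -9.1) = (-42.5, -9.10). On A1, S sits at bearing 90° from Q; a 109° counterclockwise sweep puts B at bearing 199°, so B = Q + 9.1·(cos 199°, sin 199°) = (-51.1, -12.1). Then |TB| = |B − T| = 52.5.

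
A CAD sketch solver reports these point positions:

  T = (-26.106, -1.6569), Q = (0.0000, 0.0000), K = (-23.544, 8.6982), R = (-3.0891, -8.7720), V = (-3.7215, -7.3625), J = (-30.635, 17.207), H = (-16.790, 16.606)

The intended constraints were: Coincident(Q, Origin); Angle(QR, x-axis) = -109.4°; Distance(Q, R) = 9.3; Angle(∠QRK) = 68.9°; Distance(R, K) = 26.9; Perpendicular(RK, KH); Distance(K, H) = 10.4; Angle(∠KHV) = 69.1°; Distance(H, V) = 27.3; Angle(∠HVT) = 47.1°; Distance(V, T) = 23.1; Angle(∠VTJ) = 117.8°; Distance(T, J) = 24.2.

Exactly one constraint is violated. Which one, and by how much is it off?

Distance(T, J) = 24.2 — off by 4.80.

Q = (0.00, 0.00) ✓; QR at -109.4° ✓; |QR| = 9.300 ✓; ∠QRK = 68.90° ✓; |RK| = 26.90 ✓; ∠(RK, KH) = 90.00° ✓; |KH| = 10.40 ✓; ∠KHV = 69.10° ✓; |HV| = 27.30 ✓; ∠HVT = 47.10° ✓; |VT| = 23.10 ✓; ∠VTJ = 117.8° ✓; |TJ| = 19.40 ✗.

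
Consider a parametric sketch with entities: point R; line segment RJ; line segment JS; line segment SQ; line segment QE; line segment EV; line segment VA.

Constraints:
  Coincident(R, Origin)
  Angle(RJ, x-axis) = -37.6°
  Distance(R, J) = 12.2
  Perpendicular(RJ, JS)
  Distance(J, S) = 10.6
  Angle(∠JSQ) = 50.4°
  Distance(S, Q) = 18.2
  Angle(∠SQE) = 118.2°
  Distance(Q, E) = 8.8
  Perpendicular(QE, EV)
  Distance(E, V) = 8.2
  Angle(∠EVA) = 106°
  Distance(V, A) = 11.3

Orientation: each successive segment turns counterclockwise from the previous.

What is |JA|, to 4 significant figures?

4.665

R is at the origin; RJ runs at -37.6° with length 12.2, so J = (9.666, -7.444). RJ is perpendicular to JS, so JS runs at 52.40°; with |JS| = 10.6, S = (16.13, 0.9545). ∠JSQ = 50.4° gives SQ at -178.0° from the x-axis; with |SQ| = 18.2, Q = (-2.055, 0.3193). ∠SQE = 118.2° gives QE at -116.2° from the x-axis; with |QE| = 8.8, E = (-5.941, -7.577). The perpendicularity gives EV at right angles to QE, so EV runs at -26.20°; with |EV| = 8.2, V = (1.417, -11.20). ∠EVA = 106.0° gives VA at 47.80° from the x-axis; with |VA| = 11.3, A = (9.007, -2.826). Then |JA| = |A − J| = 4.665.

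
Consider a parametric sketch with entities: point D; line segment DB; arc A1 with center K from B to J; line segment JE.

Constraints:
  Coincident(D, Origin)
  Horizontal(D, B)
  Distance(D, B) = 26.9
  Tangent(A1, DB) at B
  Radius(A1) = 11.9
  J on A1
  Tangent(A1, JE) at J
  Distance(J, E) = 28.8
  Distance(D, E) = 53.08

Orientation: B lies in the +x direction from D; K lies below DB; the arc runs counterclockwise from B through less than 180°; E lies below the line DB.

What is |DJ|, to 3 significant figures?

24.6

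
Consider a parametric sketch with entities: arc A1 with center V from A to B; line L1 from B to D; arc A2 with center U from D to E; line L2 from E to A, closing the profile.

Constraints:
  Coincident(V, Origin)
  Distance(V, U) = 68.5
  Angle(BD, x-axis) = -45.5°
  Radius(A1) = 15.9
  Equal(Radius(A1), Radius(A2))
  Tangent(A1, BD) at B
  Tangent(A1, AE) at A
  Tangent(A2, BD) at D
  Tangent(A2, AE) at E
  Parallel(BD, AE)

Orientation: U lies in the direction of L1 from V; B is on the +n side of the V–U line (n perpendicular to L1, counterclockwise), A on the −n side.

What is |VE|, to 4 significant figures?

70.32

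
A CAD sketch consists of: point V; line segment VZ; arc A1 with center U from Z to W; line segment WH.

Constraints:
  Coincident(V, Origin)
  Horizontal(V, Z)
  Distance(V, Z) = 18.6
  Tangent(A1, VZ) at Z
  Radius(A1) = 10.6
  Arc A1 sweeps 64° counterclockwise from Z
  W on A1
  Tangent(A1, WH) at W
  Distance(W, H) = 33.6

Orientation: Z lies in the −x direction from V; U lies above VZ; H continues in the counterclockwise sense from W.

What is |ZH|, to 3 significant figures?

43.5

On A1, Z sits at bearing -90° from U; a 64° counterclockwise sweep puts W at bearing -26°, so W = U + 10.6·(cos -26°, sin -26°) = (-9.07, 5.95). Since A1 is tangent to WH there, UW ⟂ WH, so WH runs along (−sin -26°, cos -26°); with |WH| = 33.6, H = (5.66, 36.2). Then |ZH| = |H − Z| = 43.5.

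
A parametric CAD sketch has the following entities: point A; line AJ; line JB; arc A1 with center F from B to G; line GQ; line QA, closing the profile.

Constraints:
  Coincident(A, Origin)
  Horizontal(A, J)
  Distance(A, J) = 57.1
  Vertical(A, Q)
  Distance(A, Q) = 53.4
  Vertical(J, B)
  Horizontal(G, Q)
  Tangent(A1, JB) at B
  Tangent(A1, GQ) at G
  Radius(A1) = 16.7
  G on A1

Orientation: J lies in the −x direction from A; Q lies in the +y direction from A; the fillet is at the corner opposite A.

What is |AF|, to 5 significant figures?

54.581

A is at the origin; A and J share the same y with |AJ| = 57.1 and J on the −x side, so J = (-57.100, 0.0000). AQ is vertical with |AQ| = 53.4 and Q on the +y side, so Q = (0.0000, 53.400). The virtual corner opposite A is at (-57.100, 53.400). Tangency of A1 to JB means the radius FB is perpendicular to JB and since A1 is tangent to GQ there, FG ⟂ GQ, with radius 16.7, so the center F sits 16.7 in from both sides at F = (-40.400, 36.700). Then |AF| = |F − A| = 54.581.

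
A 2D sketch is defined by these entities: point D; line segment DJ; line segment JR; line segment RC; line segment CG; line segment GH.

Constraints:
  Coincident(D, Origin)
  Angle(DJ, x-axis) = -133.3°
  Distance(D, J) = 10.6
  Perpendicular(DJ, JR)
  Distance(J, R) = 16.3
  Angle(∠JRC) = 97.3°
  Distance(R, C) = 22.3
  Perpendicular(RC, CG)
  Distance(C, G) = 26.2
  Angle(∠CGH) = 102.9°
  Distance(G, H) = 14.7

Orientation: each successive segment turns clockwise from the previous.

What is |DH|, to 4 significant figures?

11.98

D is at the origin; DJ runs at -133.3° with length 10.6, so J = (-7.270, -7.714). DJ is perpendicular to JR, so JR runs at 136.7°; with |JR| = 16.3, R = (-19.13, 3.464). ∠JRC = 97.3° gives RC at 54.00° from the x-axis; with |RC| = 22.3, C = (-6.025, 21.51). RC is perpendicular to CG, so CG runs at -36.00°; with |CG| = 26.2, G = (15.17, 6.106). ∠CGH = 102.9° gives GH at -113.1° from the x-axis; with |GH| = 14.7, H = (9.404, -7.416). Then |DH| = |H − D| = 11.98.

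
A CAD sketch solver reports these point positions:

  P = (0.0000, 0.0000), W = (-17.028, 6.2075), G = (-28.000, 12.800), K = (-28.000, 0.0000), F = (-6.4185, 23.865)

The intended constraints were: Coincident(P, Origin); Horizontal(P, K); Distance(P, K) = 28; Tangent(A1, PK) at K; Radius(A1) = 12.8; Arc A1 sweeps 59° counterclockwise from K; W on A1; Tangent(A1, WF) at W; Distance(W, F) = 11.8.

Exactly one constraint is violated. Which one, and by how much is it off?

Distance(W, F) = 11.8 — off by 8.80.

P = (0.00, 0.00) ✓; P.y = 0.00, K.y = 0.00 ✓; |PK| = 28.00 ✓; ∠(GK, KP) = 90.00° ✓; |GK| = 12.80 ✓; bearing(G→W) − bearing(G→K) = 59.00° ✓; |GW| = 12.80 ✓; ∠(GW, WF) = 90.00° ✓; |WF| = 20.60 ✗.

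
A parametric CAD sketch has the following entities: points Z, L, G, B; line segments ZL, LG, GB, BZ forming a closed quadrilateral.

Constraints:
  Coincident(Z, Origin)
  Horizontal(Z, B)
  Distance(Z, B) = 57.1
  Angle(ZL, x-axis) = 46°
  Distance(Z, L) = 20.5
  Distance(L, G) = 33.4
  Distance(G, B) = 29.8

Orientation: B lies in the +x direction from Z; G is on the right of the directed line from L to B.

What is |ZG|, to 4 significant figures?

34.01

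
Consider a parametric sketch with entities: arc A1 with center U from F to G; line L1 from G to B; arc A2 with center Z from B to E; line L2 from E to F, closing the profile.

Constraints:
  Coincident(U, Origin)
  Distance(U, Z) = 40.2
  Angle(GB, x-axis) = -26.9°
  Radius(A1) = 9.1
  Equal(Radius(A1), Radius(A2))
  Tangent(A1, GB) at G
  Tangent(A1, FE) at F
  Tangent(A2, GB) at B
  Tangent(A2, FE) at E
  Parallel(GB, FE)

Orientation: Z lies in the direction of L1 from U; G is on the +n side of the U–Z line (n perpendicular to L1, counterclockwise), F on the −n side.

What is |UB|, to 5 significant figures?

41.217

The slot axis is L1's direction at -26.9°, so u = (cos -26.9°, sin -26.9°) = (0.89180, -0.45243) and n = (−sin -26.9°, cos -26.9°) = (0.45243, 0.89180). U is at the origin and Z lies 40.2 along u from U, so Z = 40.2·u = (35.850, -18.188). Tangency of A1 to both parallel lines with radius 9.1 puts G and F at U ± 9.1·n: G = (4.1172, 8.1154), F = (-4.1172, -8.1154). Equal radii place B and E the same way about Z: B = Z + 9.1·n = (39.967, -10.073), E = Z − 9.1·n = (31.733, -26.303). Then |UB| = |B − U| = 41.217.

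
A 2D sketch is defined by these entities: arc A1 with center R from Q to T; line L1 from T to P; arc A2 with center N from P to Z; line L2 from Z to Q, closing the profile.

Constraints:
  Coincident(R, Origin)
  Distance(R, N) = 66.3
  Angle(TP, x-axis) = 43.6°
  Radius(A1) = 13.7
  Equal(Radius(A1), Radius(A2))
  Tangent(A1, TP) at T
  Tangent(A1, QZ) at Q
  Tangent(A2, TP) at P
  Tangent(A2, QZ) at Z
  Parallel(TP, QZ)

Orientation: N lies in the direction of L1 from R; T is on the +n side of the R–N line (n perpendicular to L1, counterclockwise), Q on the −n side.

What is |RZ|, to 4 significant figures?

67.70

Tangency of A1 to both parallel lines with radius 13.7 puts T and Q at R ± 13.7·n: T = (-9.448, 9.921), Q = (9.448, -9.921). Equal radii place P and Z the same way about N: P = N + 13.7·n = (38.56, 55.64), Z = N − 13.7·n = (57.46, 35.80). Then |RZ| = |Z − R| = 67.70.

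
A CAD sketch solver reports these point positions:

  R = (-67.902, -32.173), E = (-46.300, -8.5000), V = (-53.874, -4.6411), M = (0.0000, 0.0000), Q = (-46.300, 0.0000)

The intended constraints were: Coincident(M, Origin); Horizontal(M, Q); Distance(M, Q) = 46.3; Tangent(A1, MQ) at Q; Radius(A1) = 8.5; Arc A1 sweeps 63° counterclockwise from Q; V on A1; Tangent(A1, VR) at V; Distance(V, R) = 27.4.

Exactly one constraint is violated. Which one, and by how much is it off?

Distance(V, R) = 27.4 — off by 3.50.

M = (0.00, 0.00) ✓; M.y = 0.00, Q.y = 0.00 ✓; |MQ| = 46.30 ✓; ∠(EQ, QM) = 90.00° ✓; |EQ| = 8.500 ✓; bearing(E→V) − bearing(E→Q) = 63.00° ✓; |EV| = 8.500 ✓; ∠(EV, VR) = 90.00° ✓; |VR| = 30.90 ✗.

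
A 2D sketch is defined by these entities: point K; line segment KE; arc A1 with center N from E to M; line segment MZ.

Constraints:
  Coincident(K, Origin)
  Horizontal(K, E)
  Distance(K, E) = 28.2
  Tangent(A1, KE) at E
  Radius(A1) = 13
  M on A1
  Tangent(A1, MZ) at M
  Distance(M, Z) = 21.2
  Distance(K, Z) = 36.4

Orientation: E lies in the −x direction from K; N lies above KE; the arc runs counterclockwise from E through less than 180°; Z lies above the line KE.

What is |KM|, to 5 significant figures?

19.601

Checks: |NM| = 13.00 ✓; ∠(NM, MZ) = 90.00° ✓; |MZ| = 21.20 ✓; |KZ| = 36.40 ✓.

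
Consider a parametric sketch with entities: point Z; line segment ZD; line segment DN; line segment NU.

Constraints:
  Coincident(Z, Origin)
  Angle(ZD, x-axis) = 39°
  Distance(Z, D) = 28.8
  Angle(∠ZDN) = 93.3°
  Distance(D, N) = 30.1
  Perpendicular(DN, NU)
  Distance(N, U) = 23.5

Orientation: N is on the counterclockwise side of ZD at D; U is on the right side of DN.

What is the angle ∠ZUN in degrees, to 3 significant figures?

31.3°

Z is at the origin; ZD runs at 39.0° with length 28.8, so D = 28.8·(cos 39.0°, sin 39.0°) = (22.4, 18.1). ∠ZDN = 93.3°, so DN runs at 39.0° + (180° − 93.3°) = 126° from the x-axis; with |DN| = 30.1, N = D + 30.1·(cos 126°, sin 126°) = (4.82, 42.6). The perpendicularity gives NU at right angles to DN; with |NU| = 23.5 on the right of DN, U = N + 23.5·(0.812, 0.584) = (23.9, 56.3). Then cos ∠ZUN = UZ·UN / (|UZ||UN|), giving 31.3°.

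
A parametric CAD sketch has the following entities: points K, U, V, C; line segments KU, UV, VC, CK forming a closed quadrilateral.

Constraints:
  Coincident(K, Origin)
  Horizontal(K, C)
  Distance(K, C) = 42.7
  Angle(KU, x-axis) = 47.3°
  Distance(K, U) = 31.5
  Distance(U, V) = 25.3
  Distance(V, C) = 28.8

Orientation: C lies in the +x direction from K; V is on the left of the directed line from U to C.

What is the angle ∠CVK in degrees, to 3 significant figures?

51.4°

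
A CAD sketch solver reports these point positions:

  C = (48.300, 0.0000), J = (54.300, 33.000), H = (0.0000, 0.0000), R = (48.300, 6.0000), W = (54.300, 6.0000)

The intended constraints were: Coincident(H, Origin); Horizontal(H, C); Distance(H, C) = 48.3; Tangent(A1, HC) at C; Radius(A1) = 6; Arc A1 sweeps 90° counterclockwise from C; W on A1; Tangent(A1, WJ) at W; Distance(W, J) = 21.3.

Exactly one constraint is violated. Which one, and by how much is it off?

Distance(W, J) = 21.3 — off by 5.70.

H = (0.00, 0.00) ✓; H.y = 0.00, C.y = 0.00 ✓; |HC| = 48.30 ✓; ∠(RC, CH) = 90.00° ✓; |RC| = 6.000 ✓; bearing(R→W) − bearing(R→C) = 90.00° ✓; |RW| = 6.000 ✓; ∠(RW, WJ) = 90.00° ✓; |WJ| = 27.00 ✗.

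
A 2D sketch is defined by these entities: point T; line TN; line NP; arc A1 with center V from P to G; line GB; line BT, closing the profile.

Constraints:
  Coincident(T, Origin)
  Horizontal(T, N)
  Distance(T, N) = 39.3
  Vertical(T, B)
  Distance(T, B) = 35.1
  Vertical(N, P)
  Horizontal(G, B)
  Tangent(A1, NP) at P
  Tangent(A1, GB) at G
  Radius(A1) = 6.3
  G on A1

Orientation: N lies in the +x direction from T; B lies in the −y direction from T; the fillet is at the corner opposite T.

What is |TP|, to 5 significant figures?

48.723

T is at the origin; TN is horizontal with |TN| = 39.3 and N on the +x side, so N = (39.300, 0.0000). T and B share the same x with |TB| = 35.1 and B on the −y side, so B = (0.0000, -35.100). The virtual corner opposite T is at (39.300, -35.100). The tangent condition forces VP to be normal to NP and tangency of A1 to GB means the radius VG is perpendicular to GB, with radius 6.3, so the center V sits 6.3 in from both sides at V = (33.000, -28.800). That places the tangent points at P = (39.300, -28.800) on NP and G = (33.000, -35.100) on GB. Then |TP| = |P − T| = 48.723.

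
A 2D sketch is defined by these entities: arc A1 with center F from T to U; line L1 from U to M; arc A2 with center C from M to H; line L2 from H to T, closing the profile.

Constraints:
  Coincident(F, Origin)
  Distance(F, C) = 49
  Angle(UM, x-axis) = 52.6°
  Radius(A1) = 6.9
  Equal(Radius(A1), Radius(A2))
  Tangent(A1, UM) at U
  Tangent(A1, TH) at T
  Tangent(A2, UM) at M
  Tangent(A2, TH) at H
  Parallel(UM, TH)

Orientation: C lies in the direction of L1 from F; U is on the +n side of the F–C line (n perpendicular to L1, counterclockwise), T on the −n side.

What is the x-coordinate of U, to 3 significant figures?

-5.48

F is at the origin and C lies 49.0 along u from F, so C = 49.0·u = (29.8, 38.9). Tangency of A1 to both parallel lines with radius 6.9 puts U and T at F ± 6.9·n: U = (-5.48, 4.19), T = (5.48, -4.19). So U.x = -5.48.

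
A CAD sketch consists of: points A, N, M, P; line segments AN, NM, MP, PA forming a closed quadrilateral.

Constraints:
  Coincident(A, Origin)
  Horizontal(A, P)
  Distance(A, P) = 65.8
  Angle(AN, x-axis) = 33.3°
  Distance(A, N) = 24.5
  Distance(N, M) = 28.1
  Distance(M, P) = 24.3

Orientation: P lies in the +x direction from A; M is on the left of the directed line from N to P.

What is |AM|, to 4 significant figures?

51.24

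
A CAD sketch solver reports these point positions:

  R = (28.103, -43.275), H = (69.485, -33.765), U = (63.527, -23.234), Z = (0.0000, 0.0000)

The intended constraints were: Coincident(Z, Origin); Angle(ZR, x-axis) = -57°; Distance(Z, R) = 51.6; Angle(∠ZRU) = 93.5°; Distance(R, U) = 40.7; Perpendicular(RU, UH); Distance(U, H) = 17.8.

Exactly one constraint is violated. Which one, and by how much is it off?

Distance(U, H) = 17.8 — off by 5.70.

Z = (0.00, 0.00) ✓; ZR at -57.00° ✓; |ZR| = 51.60 ✓; ∠ZRU = 93.50° ✓; |RU| = 40.70 ✓; ∠(RU, UH) = 90.00° ✓; |UH| = 12.10 ✗.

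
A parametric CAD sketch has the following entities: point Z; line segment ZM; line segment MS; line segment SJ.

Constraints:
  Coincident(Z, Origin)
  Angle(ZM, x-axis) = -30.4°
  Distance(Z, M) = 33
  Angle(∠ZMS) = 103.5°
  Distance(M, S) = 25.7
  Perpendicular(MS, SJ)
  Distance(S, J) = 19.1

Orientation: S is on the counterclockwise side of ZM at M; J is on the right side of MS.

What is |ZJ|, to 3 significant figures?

61.1

Z is at the origin; ZM runs at -30.4° with length 33.0, so M = 33.0·(cos -30.4°, sin -30.4°) = (28.5, -16.7). ∠ZMS = 103.5°, so MS runs at -30.4° + (180° − 103.5°) = 46.1° from the x-axis; with |MS| = 25.7, S = M + 25.7·(cos 46.1°, sin 46.1°) = (46.3, 1.82). MS is perpendicular to SJ; with |SJ| = 19.1 on the right of MS, J = S + 19.1·(0.721, -0.693) = (60.0, -11.4). Then |ZJ| = |J − Z| = 61.1.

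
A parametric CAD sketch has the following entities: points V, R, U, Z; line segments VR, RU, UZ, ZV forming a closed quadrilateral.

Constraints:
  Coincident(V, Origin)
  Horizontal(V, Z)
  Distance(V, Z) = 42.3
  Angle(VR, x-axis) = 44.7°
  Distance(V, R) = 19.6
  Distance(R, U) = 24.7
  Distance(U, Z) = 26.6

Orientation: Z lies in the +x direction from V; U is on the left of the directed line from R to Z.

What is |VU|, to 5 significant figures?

43.886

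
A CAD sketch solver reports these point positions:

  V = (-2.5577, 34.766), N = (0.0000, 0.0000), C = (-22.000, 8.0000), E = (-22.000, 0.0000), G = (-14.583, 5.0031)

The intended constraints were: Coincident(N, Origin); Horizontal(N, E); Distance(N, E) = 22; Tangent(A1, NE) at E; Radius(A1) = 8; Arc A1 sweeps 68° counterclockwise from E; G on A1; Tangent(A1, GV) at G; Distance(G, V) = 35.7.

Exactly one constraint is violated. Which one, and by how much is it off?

Distance(G, V) = 35.7 — off by 3.60.

N = (0.00, 0.00) ✓; N.y = 0.00, E.y = 0.00 ✓; |NE| = 22.00 ✓; ∠(CE, EN) = 90.00° ✓; |CE| = 8.000 ✓; bearing(C→G) − bearing(C→E) = 68.00° ✓; |CG| = 8.000 ✓; ∠(CG, GV) = 90.00° ✓; |GV| = 32.10 ✗.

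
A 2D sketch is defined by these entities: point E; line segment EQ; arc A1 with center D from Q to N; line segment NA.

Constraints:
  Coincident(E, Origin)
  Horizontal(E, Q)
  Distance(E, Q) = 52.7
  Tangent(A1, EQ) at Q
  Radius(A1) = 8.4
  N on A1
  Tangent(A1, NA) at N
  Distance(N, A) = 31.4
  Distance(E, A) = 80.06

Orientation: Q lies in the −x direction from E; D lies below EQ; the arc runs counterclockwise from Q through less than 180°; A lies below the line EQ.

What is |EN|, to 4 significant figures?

60.70

Checks: ∠(DQ, QE) = 90.00° ✓; |DQ| = 8.400 ✓; |DN| = 8.400 ✓; ∠(DN, NA) = 90.00° ✓; |NA| = 31.40 ✓; |EA| = 80.06 ✓.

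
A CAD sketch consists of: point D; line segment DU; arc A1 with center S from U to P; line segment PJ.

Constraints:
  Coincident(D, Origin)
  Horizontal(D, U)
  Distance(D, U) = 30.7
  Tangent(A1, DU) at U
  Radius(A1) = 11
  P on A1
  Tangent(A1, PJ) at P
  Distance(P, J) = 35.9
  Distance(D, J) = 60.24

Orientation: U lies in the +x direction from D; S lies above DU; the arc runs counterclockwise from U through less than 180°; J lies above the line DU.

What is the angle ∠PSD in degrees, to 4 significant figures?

168.9°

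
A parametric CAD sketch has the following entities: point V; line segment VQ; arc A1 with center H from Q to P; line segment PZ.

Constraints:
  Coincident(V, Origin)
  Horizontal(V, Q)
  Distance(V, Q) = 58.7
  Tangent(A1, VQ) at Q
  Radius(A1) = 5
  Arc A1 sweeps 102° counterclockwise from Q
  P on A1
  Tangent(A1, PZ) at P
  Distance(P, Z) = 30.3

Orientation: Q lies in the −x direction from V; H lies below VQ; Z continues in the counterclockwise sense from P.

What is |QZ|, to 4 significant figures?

35.71

V is at the origin; VQ is horizontal with |VQ| = 58.7 and Q on the −x side, so Q = (-58.70, 0.000). Tangency of A1 to VQ means the radius HQ is perpendicular to VQ, so H = Q + (0, -5) = (-58.70, -5.000). On A1, Q sits at bearing 90° from H; a 102° counterclockwise sweep puts P at bearing 192°, so P = H + 5.0·(cos 192°, sin 192°) = (-63.59, -6.040). The tangent condition forces HP to be normal to PZ, so PZ runs along (−sin 192°, cos 192°); with |PZ| = 30.3, Z = (-57.29, -35.68). Then |QZ| = |Z − Q| = 35.71.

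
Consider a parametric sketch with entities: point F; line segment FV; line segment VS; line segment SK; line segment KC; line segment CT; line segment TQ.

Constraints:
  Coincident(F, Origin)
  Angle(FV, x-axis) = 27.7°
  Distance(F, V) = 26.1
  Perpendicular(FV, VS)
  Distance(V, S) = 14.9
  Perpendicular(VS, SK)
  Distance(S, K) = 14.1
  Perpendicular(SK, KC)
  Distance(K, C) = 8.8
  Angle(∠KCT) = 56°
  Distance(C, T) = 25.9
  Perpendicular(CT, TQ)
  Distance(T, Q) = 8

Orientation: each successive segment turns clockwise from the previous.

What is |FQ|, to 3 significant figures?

39.8

F is at the origin; FV runs at 27.7° with length 26.1, so V = (23.1, 12.1). FV ⟂ VS, so VS runs at -62.3°; with |VS| = 14.9, S = (30.0, -1.06). VS ⟂ SK, so SK runs at -152°; with |SK| = 14.1, K = (17.6, -7.61). SK is perpendicular to KC, so KC runs at 118°; with |KC| = 8.8, C = (13.5, 0.177). ∠KCT = 56.0° gives CT at -6.30° from the x-axis; with |CT| = 25.9, T = (39.2, -2.66). CT is perpendicular to TQ, so TQ runs at -96.3°; with |TQ| = 8.0, Q = (38.3, -10.6). Then |FQ| = |Q − F| = 39.8.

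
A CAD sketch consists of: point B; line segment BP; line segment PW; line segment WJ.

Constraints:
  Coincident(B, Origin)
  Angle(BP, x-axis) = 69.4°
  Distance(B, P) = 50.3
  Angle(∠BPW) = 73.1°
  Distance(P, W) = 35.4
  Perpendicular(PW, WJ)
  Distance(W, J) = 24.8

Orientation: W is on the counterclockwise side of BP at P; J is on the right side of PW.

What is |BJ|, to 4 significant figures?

75.83

B is at the origin; BP runs at 69.4° with length 50.3, so P = 50.3·(cos 69.4°, sin 69.4°) = (17.70, 47.08). ∠BPW = 73.1°, so PW runs at 69.4° + (180° − 73.1°) = 176.3° from the x-axis; with |PW| = 35.4, W = P + 35.4·(cos 176.3°, sin 176.3°) = (-17.63, 49.37). The perpendicularity gives WJ at right angles to PW; with |WJ| = 24.8 on the right of PW, J = W + 24.8·(0.06453, 0.9979) = (-16.03, 74.12). Then |BJ| = |J − B| = 75.83.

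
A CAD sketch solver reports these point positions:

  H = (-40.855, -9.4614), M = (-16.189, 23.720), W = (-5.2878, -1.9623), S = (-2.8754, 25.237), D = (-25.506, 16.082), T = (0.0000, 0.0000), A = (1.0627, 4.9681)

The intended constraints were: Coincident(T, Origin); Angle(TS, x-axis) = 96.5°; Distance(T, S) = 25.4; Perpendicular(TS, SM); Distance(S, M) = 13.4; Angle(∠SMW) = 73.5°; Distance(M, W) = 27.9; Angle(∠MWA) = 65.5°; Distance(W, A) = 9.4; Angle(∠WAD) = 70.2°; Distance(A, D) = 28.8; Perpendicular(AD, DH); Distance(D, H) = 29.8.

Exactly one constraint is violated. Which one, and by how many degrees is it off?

Perpendicular(AD, DH) — off by 8.30°.

T = (0.00, 0.00) ✓; TS at 96.50° ✓; |TS| = 25.40 ✓; ∠(TS, SM) = 90.00° ✓; |SM| = 13.40 ✓; ∠SMW = 73.50° ✓; |MW| = 27.90 ✓; ∠MWA = 65.50° ✓; |WA| = 9.400 ✓; ∠WAD = 70.20° ✓; |AD| = 28.80 ✓; ∠(AD, DH) = 81.70° ✗; |DH| = 29.80 ✓.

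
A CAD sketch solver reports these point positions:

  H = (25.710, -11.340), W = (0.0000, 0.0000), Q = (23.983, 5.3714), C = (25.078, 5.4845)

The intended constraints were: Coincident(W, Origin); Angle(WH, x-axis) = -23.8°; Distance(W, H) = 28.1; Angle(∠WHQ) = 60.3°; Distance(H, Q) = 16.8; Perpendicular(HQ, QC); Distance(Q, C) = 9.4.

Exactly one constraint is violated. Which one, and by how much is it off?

Distance(Q, C) = 9.4 — off by 8.30.

W = (0.00, 0.00) ✓; WH at -23.80° ✓; |WH| = 28.10 ✓; ∠WHQ = 60.30° ✓; |HQ| = 16.80 ✓; ∠(HQ, QC) = 90.00° ✓; |QC| = 1.101 ✗.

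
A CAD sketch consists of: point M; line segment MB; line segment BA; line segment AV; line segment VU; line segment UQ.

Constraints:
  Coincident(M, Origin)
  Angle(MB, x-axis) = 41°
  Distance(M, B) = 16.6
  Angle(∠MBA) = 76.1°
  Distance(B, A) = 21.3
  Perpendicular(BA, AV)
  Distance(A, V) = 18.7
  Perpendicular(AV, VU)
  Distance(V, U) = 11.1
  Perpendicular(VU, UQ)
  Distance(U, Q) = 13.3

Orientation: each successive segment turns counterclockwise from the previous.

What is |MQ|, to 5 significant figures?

12.385

M is at the origin; MB runs at 41.0° with length 16.6, so B = (12.528, 10.891). ∠MBA = 76.1° gives BA at 144.90° from the x-axis; with |BA| = 21.3, A = (-4.8984, 23.138). BA is perpendicular to AV, so AV runs at -125.10°; with |AV| = 18.7, V = (-15.651, 7.8388). The perpendicularity gives VU at right angles to AV, so VU runs at -35.100°; with |VU| = 11.1, U = (-6.5695, 1.4562). The perpendicularity gives UQ at right angles to VU, so UQ runs at 54.900°; with |UQ| = 13.3, Q = (1.0780, 12.338). Then |MQ| = |Q − M| = 12.385.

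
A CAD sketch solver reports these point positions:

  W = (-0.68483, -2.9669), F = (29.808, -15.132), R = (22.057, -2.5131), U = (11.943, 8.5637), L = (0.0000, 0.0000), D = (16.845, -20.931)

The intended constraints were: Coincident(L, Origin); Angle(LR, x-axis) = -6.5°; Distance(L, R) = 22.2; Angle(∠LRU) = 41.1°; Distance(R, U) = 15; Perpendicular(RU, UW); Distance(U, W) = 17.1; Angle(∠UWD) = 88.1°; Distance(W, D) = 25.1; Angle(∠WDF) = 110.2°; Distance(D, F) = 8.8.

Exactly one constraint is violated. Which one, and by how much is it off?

Distance(D, F) = 8.8 — off by 5.40.

L = (0.00, 0.00) ✓; LR at -6.500° ✓; |LR| = 22.20 ✓; ∠LRU = 41.10° ✓; |RU| = 15.00 ✓; ∠(RU, UW) = 90.00° ✓; |UW| = 17.10 ✓; ∠UWD = 88.10° ✓; |WD| = 25.10 ✓; ∠WDF = 110.2° ✓; |DF| = 14.20 ✗.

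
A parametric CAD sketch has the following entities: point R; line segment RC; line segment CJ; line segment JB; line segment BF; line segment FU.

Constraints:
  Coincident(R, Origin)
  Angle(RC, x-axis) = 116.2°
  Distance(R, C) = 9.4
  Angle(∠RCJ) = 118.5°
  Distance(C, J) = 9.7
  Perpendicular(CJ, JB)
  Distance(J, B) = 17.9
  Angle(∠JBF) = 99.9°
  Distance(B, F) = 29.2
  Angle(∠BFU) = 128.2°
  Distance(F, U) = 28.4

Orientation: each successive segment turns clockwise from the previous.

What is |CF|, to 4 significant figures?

29.81

CJ ⟂ JB, so JB runs at -35.30°; with |JB| = 17.9, B = (16.06, 6.007). ∠JBF = 99.9° gives BF at -115.4° from the x-axis; with |BF| = 29.2, F = (3.539, -20.37). Then |CF| = |F − C| = 29.81.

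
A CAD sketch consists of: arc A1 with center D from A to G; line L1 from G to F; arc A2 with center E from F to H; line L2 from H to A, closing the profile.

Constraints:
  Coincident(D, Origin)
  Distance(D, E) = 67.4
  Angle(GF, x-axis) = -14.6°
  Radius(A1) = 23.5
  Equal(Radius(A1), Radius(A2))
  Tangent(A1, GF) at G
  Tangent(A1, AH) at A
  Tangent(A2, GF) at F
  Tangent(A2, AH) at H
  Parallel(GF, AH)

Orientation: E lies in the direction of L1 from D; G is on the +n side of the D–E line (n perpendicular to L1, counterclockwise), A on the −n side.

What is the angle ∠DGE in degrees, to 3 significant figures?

70.8°

The slot axis is L1's direction at -14.6°, so u = (cos -14.6°, sin -14.6°) = (0.968, -0.252) and n = (−sin -14.6°, cos -14.6°) = (0.252, 0.968). D is at the origin and E lies 67.4 along u from D, so E = 67.4·u = (65.2, -17.0). Tangency of A1 to both parallel lines with radius 23.5 puts G and A at D ± 23.5·n: G = (5.92, 22.7), A = (-5.92, -22.7). Then cos ∠DGE = GD·GE / (|GD||GE|), giving 70.8°.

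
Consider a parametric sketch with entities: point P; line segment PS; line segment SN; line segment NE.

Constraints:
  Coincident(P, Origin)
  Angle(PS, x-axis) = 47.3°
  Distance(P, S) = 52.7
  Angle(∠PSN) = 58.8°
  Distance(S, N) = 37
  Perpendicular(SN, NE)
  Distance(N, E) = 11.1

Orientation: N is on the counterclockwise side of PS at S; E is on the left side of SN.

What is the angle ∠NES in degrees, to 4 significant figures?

73.30°

∠PSN = 58.8°, so SN runs at 47.3° + (180° − 58.8°) = 168.5° from the x-axis; with |SN| = 37.0, N = S + 37.0·(cos 168.5°, sin 168.5°) = (-0.5182, 46.11). SN is perpendicular to NE; with |NE| = 11.1 on the left of SN, E = N + 11.1·(-0.1994, -0.9799) = (-2.731, 35.23). Then cos ∠NES = EN·ES / (|EN||ES|), giving 73.30°.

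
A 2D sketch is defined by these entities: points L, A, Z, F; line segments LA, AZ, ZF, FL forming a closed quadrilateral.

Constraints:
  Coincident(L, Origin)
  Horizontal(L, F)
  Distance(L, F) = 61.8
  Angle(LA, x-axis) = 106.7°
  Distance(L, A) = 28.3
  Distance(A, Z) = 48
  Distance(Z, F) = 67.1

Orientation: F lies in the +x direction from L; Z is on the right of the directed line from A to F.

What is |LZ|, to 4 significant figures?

20.62

L is at the origin; LF is horizontal with |LF| = 61.8 and F in +x, so F = (61.8, 0). LA runs at 106.7° with |LA| = 28.3, so A = (-8.132, 27.11). Z is determined by |AZ| = 48.0 and |ZF| = 67.1 together: it lies at the intersection of circle(A, 48.0) and circle(F, 67.1). With |AF| = 75.00, the foot of the radical line on AF is 22.85 from A and the perpendicular offset is √(48.0² − 22.85²) = 42.21. Taking the right-of-AF solution: Z = (-2.088, -20.51).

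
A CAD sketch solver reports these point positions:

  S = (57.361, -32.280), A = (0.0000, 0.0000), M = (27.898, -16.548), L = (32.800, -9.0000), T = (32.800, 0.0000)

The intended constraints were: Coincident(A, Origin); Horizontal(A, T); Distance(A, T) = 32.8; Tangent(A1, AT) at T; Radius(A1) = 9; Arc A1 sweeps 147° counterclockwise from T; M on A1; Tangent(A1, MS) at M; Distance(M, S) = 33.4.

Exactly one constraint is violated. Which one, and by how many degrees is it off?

Tangent(A1, MS) at M — off by 4.90°.

A = (0.00, 0.00) ✓; A.y = 0.00, T.y = 0.00 ✓; |AT| = 32.80 ✓; ∠(LT, TA) = 90.00° ✓; |LT| = 9.000 ✓; bearing(L→M) − bearing(L→T) = 147.0° ✓; |LM| = 9.000 ✓; ∠(LM, MS) = 85.10° ✗; |MS| = 33.40 ✓.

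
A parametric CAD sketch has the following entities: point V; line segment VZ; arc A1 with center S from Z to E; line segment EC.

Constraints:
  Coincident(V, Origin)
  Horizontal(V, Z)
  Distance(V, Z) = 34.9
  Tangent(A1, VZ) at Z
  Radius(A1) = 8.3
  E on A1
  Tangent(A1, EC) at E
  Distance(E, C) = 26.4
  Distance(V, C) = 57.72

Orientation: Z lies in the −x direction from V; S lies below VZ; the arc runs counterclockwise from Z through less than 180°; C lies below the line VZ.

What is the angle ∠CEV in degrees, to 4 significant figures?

108.4°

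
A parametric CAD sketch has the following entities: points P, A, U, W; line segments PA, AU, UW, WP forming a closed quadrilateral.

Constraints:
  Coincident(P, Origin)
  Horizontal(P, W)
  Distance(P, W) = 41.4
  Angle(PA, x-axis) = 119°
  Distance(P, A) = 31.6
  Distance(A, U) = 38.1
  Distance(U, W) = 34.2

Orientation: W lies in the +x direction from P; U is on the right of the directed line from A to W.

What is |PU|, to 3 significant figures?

7.92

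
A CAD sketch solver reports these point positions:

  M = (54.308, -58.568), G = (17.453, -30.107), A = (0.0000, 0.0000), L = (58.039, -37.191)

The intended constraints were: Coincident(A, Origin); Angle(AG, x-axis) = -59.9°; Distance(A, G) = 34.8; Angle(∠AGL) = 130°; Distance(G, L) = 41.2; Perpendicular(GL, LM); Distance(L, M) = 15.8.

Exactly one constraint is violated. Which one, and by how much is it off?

Distance(L, M) = 15.8 — off by 5.90.

A = (0.00, 0.00) ✓; AG at -59.90° ✓; |AG| = 34.80 ✓; ∠AGL = 130.0° ✓; |GL| = 41.20 ✓; ∠(GL, LM) = 90.00° ✓; |LM| = 21.70 ✗.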